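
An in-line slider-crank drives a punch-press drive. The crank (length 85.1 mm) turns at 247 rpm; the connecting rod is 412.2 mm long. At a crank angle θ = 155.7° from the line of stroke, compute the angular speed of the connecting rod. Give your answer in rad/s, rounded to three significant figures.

4.88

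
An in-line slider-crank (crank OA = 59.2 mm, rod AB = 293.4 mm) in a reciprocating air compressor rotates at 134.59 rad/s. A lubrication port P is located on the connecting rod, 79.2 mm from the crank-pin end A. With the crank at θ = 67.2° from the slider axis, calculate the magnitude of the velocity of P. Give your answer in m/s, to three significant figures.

ω = 134.6 rad/s.  Crank-pin speed |V_A| = rω = 7.9677 m/s, perpendicular to OA.
Rod angle: sinφ = −(r/L) sinθ ⇒ φ = -10.720°; ω_rod = −rω cosθ/√(L²−r²sin²θ) = -10.71 rad/s.
V_P = V_A + ω_rod × AP, with AP = 0.0792 m along the rod.
Components: V_Px = −rω sinθ − a·ω_rod·sinφ = -7.5029 m/s;  V_Py = rω cosθ + a·ω_rod·cosφ = +2.2542 m/s.
|V_P| = √(V_Px² + V_Py²) = 7.8342 m/s.

7.83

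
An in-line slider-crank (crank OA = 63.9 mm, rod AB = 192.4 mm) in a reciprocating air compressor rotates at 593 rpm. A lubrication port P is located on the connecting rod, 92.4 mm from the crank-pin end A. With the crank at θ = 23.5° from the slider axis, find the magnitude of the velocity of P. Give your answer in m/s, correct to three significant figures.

2.62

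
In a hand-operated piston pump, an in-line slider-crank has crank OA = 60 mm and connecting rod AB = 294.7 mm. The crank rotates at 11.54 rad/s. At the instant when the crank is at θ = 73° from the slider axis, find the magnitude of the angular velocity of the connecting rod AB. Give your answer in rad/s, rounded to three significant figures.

0.700

ω = 11.54 rad/s
The rod makes angle φ with the slider axis where L sinφ = r sinθ; differentiating, L cosφ·φ̇ = r ω cosθ.
L cosφ = √(L² − r² sin²θ) = 0.28906 m.
|ω_rod| = r ω |cosθ| / √(L² − r² sin²θ) = 0.06·11.54·0.29237/0.28906 = 0.70033 rad/s.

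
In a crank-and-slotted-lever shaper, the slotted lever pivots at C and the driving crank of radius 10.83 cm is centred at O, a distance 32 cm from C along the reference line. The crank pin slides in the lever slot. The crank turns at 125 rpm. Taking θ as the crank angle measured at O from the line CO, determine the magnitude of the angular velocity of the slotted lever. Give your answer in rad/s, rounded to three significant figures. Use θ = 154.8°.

5.00

ω = 13.09 rad/s (from 125 rpm).
Crank pin A relative to C: A = (d + r cosθ, r sinθ); lever angle φ = atan2(r sinθ, d + r cosθ).
Differentiating tanφ: φ̇ = rω(d cosθ + r)/(d² + r² + 2dr cosθ).
d² + r² + 2dr cosθ = |CA|² = 0.0514135 m²;  d cosθ + r = -0.18124 m.
|ω_lever| = |0.1083·13.09·-0.18124| / 0.0514135 = 4.9975 rad/s.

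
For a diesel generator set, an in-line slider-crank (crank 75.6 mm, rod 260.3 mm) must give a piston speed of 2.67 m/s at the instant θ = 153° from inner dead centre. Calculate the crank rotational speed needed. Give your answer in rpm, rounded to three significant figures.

1010

For an in-line slider-crank, |v_piston| = rω|sinθ|·[1 + r cosθ/√(L² − r² sin²θ)].
With r = 0.0756 m, L = 0.2603 m, θ = 153°: the bracketed kinematic factor |dx/dθ| = 0.025362 m.
ω = v/|dx/dθ| = 2.67/0.025362 = 105.28 rad/s.
N = 60ω/(2π) = 1005.3 rpm.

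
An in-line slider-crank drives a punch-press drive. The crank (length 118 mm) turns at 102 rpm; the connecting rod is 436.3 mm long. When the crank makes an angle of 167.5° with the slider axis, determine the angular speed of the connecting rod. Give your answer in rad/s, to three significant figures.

ω = 10.68 rad/s (converted from 102 rpm).
The rod makes angle φ with the slider axis where L sinφ = r sinθ; differentiating, L cosφ·φ̇ = r ω cosθ.
L cosφ = √(L² − r² sin²θ) = 0.43555 m.
|ω_rod| = r ω |cosθ| / √(L² − r² sin²θ) = 0.118·10.68·0.97630/0.43555 = 2.8252 rad/s.

2.83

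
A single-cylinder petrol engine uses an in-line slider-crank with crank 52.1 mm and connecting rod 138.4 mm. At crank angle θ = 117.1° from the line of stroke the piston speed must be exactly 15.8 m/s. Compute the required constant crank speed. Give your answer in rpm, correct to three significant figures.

For an in-line slider-crank, |v_piston| = rω|sinθ|·[1 + r cosθ/√(L² − r² sin²θ)].
With r = 0.0521 m, L = 0.1384 m, θ = 117.1°: the bracketed kinematic factor |dx/dθ| = 0.037938 m.
ω = v/|dx/dθ| = 15.8/0.037938 = 416.47 rad/s.
N = 60ω/(2π) = 3976.9 rpm.

3980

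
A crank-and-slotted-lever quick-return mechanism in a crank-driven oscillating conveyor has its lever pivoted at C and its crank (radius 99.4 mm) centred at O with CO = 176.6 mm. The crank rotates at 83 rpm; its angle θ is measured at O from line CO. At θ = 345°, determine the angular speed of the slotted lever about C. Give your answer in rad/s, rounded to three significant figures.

ω = 8.692 rad/s (from 83 rpm).
Crank pin A relative to C: A = (d + r cosθ, r sinθ); lever angle φ = atan2(r sinθ, d + r cosθ).
Differentiating tanφ: φ̇ = rω(d cosθ + r)/(d² + r² + 2dr cosθ).
d² + r² + 2dr cosθ = |CA|² = 0.0749797 m²;  d cosθ + r = +0.26998 m.
|ω_lever| = |0.0994·8.692·+0.26998| / 0.0749797 = 3.1109 rad/s.

3.11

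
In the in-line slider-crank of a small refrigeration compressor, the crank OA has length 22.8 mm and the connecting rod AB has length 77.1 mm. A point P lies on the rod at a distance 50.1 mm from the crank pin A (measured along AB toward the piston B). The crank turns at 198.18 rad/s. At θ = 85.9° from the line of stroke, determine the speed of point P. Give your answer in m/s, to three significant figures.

4.57

ω = 198.2 rad/s.  Crank-pin speed |V_A| = rω = 4.5185 m/s, perpendicular to OA.
Rod angle: sinφ = −(r/L) sinθ ⇒ φ = -17.155°; ω_rod = −rω cosθ/√(L²−r²sin²θ) = -4.3853 rad/s.
V_P = V_A + ω_rod × AP, with AP = 0.0501 m along the rod.
Components: V_Px = −rω sinθ − a·ω_rod·sinφ = -4.5717 m/s;  V_Py = rω cosθ + a·ω_rod·cosφ = +0.11313 m/s.
|V_P| = √(V_Px² + V_Py²) = 4.5731 m/s.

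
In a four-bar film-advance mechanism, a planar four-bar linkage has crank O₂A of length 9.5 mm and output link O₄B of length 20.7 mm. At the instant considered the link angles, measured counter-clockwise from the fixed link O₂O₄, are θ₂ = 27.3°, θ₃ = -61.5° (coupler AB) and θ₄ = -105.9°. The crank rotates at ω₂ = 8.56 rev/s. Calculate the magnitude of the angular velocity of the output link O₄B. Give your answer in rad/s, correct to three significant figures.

35.3

ω₂ = 53.78 rad/s (from 8.56 rev/s).
Differentiating the loop-closure r₂e^{iθ₂}+r₃e^{iθ₃}=r₁+r₄e^{iθ₄} gives r₂ω₂e^{iθ₂}+r₃ω₃e^{iθ₃}=r₄ω₄e^{iθ₄}.
Eliminating the other unknown: ω₄ = r₂ω₂ sin(θ₂−θ₃) / [r₄ sin(θ₄−θ₃)].
Numerator sine = +0.99978; denominator sine = -0.69966.
Result = 0.0095·53.78·(+0.99978) / (0.0207·(-0.69966)) = -35.271 rad/s; magnitude 35.271 rad/s.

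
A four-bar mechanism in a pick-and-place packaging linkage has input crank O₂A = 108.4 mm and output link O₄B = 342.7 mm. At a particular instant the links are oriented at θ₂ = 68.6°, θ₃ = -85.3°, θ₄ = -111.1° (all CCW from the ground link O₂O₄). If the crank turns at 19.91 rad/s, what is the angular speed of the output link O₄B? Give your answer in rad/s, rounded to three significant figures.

ω₂ = 19.91 rad/s
Differentiating the loop-closure r₂e^{iθ₂}+r₃e^{iθ₃}=r₁+r₄e^{iθ₄} gives r₂ω₂e^{iθ₂}+r₃ω₃e^{iθ₃}=r₄ω₄e^{iθ₄}.
Eliminating the other unknown: ω₄ = r₂ω₂ sin(θ₂−θ₃) / [r₄ sin(θ₄−θ₃)].
Numerator sine = +0.43994; denominator sine = -0.43523.
Result = 0.1084·19.91·(+0.43994) / (0.3427·(-0.43523)) = -6.3659 rad/s; magnitude 6.3659 rad/s.

6.37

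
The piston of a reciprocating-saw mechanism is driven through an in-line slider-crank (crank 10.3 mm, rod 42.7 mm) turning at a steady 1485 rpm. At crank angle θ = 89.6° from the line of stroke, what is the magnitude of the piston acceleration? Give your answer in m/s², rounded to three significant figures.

60.2

ω = 2π·1485/60 = 155.5 rad/s
x(θ) = r cosθ + √(L² − r² sin²θ); with ω constant, a = ω²·d²x/dθ².
d²x/dθ² = −r cosθ − r²(cos2θ)/√u − r⁴ sin²2θ/(4u^{3/2}),  u = L² − r² sin²θ = 0.00171721 m².
Substituting r = 0.0103 m, L = 0.0427 m, θ = 89.6°: d²x/dθ² = +0.002488 m.
a = ω²·d²x/dθ² = (155.5)²·(+0.002488) = +60.167 m/s²;  |a| = 60.167 m/s².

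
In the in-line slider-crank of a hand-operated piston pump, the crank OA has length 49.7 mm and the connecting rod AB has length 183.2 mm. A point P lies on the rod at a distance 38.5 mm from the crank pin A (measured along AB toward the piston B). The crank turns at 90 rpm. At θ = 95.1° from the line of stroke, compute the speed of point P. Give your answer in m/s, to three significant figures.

0.465

ω = 9.425 rad/s.  Crank-pin speed |V_A| = rω = 0.46841 m/s, perpendicular to OA.
Rod angle: sinφ = −(r/L) sinθ ⇒ φ = -15.677°; ω_rod = −rω cosθ/√(L²−r²sin²θ) = +0.23607 rad/s.
V_P = V_A + ω_rod × AP, with AP = 0.0385 m along the rod.
Components: V_Px = −rω sinθ − a·ω_rod·sinφ = -0.4641 m/s;  V_Py = rω cosθ + a·ω_rod·cosφ = -0.032889 m/s.
|V_P| = √(V_Px² + V_Py²) = 0.46527 m/s.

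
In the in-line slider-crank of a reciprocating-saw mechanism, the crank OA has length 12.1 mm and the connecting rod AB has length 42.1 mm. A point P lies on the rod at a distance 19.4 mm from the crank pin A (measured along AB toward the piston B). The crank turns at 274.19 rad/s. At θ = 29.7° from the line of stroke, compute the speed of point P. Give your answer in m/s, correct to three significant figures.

ω = 274.2 rad/s.  Crank-pin speed |V_A| = rω = 3.3177 m/s, perpendicular to OA.
Rod angle: sinφ = −(r/L) sinθ ⇒ φ = -8.187°; ω_rod = −rω cosθ/√(L²−r²sin²θ) = -69.157 rad/s.
V_P = V_A + ω_rod × AP, with AP = 0.0194 m along the rod.
Components: V_Px = −rω sinθ − a·ω_rod·sinφ = -1.8348 m/s;  V_Py = rω cosθ + a·ω_rod·cosφ = +1.5539 m/s.
|V_P| = √(V_Px² + V_Py²) = 2.4044 m/s.

2.40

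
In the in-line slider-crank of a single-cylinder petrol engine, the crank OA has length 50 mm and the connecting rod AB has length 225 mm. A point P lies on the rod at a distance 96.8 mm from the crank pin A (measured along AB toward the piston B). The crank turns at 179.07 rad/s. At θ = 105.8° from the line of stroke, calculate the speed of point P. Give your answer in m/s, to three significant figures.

8.50

ω = 179.1 rad/s.  Crank-pin speed |V_A| = rω = 8.9535 m/s, perpendicular to OA.
Rod angle: sinφ = −(r/L) sinθ ⇒ φ = -12.347°; ω_rod = −rω cosθ/√(L²−r²sin²θ) = +11.091 rad/s.
V_P = V_A + ω_rod × AP, with AP = 0.0968 m along the rod.
Components: V_Px = −rω sinθ − a·ω_rod·sinφ = -8.3856 m/s;  V_Py = rω cosθ + a·ω_rod·cosφ = -1.389 m/s.
|V_P| = √(V_Px² + V_Py²) = 8.4999 m/s.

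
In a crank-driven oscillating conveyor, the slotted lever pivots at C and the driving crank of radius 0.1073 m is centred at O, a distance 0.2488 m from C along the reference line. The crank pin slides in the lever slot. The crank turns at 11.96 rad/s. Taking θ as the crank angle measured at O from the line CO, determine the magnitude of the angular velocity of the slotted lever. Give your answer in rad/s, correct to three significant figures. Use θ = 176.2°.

ω = 11.96 rad/s
Crank pin A relative to C: A = (d + r cosθ, r sinθ); lever angle φ = atan2(r sinθ, d + r cosθ).
Differentiating tanφ: φ̇ = rω(d cosθ + r)/(d² + r² + 2dr cosθ).
d² + r² + 2dr cosθ = |CA|² = 0.0201396 m²;  d cosθ + r = -0.14095 m.
|ω_lever| = |0.1073·11.96·-0.14095| / 0.0201396 = 8.9816 rad/s.

8.98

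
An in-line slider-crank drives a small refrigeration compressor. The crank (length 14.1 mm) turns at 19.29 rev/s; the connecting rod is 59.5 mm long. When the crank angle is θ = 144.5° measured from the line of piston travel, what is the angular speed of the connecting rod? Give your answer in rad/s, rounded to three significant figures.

ω = 121.2 rad/s (converted from 19.29 rev/s).
The rod makes angle φ with the slider axis where L sinφ = r sinθ; differentiating, L cosφ·φ̇ = r ω cosθ.
L cosφ = √(L² − r² sin²θ) = 0.058934 m.
|ω_rod| = r ω |cosθ| / √(L² − r² sin²θ) = 0.0141·121.2·0.81412/0.058934 = 23.608 rad/s.

23.6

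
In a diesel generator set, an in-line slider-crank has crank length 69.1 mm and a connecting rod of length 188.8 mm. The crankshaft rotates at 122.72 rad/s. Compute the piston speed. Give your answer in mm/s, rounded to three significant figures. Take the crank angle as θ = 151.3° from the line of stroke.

2740

ω = 122.7 rad/s
For an in-line slider-crank, x = r cosθ + √(L² − r² sin²θ), so v = −rω sinθ·[1 + r cosθ/√(L² − r² sin²θ)].
With r = 0.0691 m, L = 0.1888 m, θ = 151.3°: √(L² − r² sin²θ) = 0.18586 m.
v = −0.0691·122.7·0.48022·[1 + 0.0691·-0.87715/0.18586] = -2.7443 m/s.
|v| = 2.7443 m/s = 2744.3 mm/s.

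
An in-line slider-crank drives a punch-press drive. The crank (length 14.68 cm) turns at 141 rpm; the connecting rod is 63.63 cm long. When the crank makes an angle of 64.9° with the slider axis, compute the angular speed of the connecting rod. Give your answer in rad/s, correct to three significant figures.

1.48

ω = 14.77 rad/s (converted from 141 rpm).
The rod makes angle φ with the slider axis where L sinφ = r sinθ; differentiating, L cosφ·φ̇ = r ω cosθ.
L cosφ = √(L² − r² sin²θ) = 0.62226 m.
|ω_rod| = r ω |cosθ| / √(L² − r² sin²θ) = 0.1468·14.77·0.42420/0.62226 = 1.4777 rad/s.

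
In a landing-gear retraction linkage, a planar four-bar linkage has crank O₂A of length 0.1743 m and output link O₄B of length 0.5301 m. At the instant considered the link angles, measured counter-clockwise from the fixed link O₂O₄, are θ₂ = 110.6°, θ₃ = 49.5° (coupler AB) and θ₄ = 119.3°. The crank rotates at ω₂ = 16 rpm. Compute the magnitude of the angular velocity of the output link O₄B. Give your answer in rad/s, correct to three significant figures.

0.514

ω₂ = 1.676 rad/s (from 16 rpm).
Differentiating the loop-closure r₂e^{iθ₂}+r₃e^{iθ₃}=r₁+r₄e^{iθ₄} gives r₂ω₂e^{iθ₂}+r₃ω₃e^{iθ₃}=r₄ω₄e^{iθ₄}.
Eliminating the other unknown: ω₄ = r₂ω₂ sin(θ₂−θ₃) / [r₄ sin(θ₄−θ₃)].
Numerator sine = +0.87546; denominator sine = +0.93849.
Result = 0.1743·1.676·(+0.87546) / (0.5301·(+0.93849)) = +0.51392 rad/s; magnitude 0.51392 rad/s.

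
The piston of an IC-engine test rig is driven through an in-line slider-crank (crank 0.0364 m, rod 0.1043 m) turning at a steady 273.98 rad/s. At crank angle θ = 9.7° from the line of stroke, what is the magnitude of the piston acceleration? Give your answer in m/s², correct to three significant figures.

ω = 274 rad/s
x(θ) = r cosθ + √(L² − r² sin²θ); with ω constant, a = ω²·d²x/dθ².
d²x/dθ² = −r cosθ − r²(cos2θ)/√u − r⁴ sin²2θ/(4u^{3/2}),  u = L² − r² sin²θ = 0.0108409 m².
Substituting r = 0.0364 m, L = 0.1043 m, θ = 9.7°: d²x/dθ² = -0.047925 m.
a = ω²·d²x/dθ² = (274)²·(-0.047925) = -3597.5 m/s²;  |a| = 3597.5 m/s².

3600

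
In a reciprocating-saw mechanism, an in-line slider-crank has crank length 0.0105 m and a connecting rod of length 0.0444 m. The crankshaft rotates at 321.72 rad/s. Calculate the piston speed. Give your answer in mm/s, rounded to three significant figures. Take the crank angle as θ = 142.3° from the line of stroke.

1680

ω = 321.7 rad/s
For an in-line slider-crank, x = r cosθ + √(L² − r² sin²θ), so v = −rω sinθ·[1 + r cosθ/√(L² − r² sin²θ)].
With r = 0.0105 m, L = 0.0444 m, θ = 142.3°: √(L² − r² sin²θ) = 0.043933 m.
v = −0.0105·321.7·0.61153·[1 + 0.0105·-0.79122/0.043933] = -1.6751 m/s.
|v| = 1.6751 m/s = 1675.1 mm/s.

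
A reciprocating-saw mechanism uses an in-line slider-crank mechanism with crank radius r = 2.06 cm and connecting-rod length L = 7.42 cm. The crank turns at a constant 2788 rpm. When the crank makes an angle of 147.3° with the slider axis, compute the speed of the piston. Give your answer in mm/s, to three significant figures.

ω = 2π·2788/60 = 292 rad/s
For an in-line slider-crank, x = r cosθ + √(L² − r² sin²θ), so v = −rω sinθ·[1 + r cosθ/√(L² − r² sin²θ)].
With r = 0.0206 m, L = 0.0742 m, θ = 147.3°: √(L² − r² sin²θ) = 0.073361 m.
v = −0.0206·292·0.54024·[1 + 0.0206·-0.84151/0.073361] = -2.4814 m/s.
|v| = 2.4814 m/s = 2481.4 mm/s.

2480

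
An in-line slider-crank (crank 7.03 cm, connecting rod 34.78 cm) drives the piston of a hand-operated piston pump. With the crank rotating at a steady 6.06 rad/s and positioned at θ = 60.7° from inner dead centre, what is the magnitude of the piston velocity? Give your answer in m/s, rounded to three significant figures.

0.409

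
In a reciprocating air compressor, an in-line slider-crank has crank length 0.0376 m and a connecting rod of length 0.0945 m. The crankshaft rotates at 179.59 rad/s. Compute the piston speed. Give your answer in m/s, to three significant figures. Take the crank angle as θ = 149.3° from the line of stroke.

ω = 179.6 rad/s
For an in-line slider-crank, x = r cosθ + √(L² − r² sin²θ), so v = −rω sinθ·[1 + r cosθ/√(L² − r² sin²θ)].
With r = 0.0376 m, L = 0.0945 m, θ = 149.3°: √(L² − r² sin²θ) = 0.09253 m.
v = −0.0376·179.6·0.51054·[1 + 0.0376·-0.85985/0.09253] = -2.2429 m/s.
|v| = 2.2429 m/s.

2.24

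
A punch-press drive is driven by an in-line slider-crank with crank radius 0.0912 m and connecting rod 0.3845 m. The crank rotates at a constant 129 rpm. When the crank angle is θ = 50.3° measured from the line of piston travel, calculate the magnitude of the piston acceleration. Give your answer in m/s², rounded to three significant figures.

ω = 2π·129/60 = 13.51 rad/s
x(θ) = r cosθ + √(L² − r² sin²θ); with ω constant, a = ω²·d²x/dθ².
d²x/dθ² = −r cosθ − r²(cos2θ)/√u − r⁴ sin²2θ/(4u^{3/2}),  u = L² − r² sin²θ = 0.142917 m².
Substituting r = 0.0912 m, L = 0.3845 m, θ = 50.3°: d²x/dθ² = -0.054518 m.
a = ω²·d²x/dθ² = (13.51)²·(-0.054518) = -9.9489 m/s²;  |a| = 9.9489 m/s².

9.95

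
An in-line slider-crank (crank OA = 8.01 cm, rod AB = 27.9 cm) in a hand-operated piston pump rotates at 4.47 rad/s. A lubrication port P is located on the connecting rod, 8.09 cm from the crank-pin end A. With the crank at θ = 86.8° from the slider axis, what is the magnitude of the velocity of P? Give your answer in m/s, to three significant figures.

0.360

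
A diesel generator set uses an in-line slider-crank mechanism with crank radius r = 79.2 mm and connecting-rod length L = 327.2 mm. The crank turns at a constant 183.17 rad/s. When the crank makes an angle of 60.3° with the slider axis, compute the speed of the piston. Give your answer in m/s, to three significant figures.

14.1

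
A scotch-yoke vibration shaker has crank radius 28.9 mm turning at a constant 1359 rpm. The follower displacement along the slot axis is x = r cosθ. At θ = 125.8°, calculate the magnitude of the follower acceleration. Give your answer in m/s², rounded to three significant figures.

ω = 142.3 rad/s (from 1359 rpm).
x = r cosθ ⇒ ẍ = −rω² cosθ (ω constant).
|a| = rω²|cosθ| = 0.0289·(142.3)²·|cos 125.8°| = 342.39 m/s².

342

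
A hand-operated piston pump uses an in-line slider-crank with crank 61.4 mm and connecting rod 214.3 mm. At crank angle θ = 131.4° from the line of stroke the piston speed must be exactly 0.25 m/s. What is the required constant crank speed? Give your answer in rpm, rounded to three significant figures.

For an in-line slider-crank, |v_piston| = rω|sinθ|·[1 + r cosθ/√(L² − r² sin²θ)].
With r = 0.0614 m, L = 0.2143 m, θ = 131.4°: the bracketed kinematic factor |dx/dθ| = 0.037121 m.
ω = v/|dx/dθ| = 0.25/0.037121 = 6.7347 rad/s.
N = 60ω/(2π) = 64.311 rpm.

64.3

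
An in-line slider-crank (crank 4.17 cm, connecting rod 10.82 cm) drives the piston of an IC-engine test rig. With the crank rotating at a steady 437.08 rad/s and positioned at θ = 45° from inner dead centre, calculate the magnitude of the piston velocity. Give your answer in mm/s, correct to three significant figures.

16500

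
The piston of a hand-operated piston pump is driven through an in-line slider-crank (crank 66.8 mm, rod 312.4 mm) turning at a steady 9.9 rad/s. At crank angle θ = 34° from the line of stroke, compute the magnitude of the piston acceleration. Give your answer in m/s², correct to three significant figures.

5.97

ω = 9.9 rad/s
x(θ) = r cosθ + √(L² − r² sin²θ); with ω constant, a = ω²·d²x/dθ².
d²x/dθ² = −r cosθ − r²(cos2θ)/√u − r⁴ sin²2θ/(4u^{3/2}),  u = L² − r² sin²θ = 0.0961984 m².
Substituting r = 0.0668 m, L = 0.3124 m, θ = 34°: d²x/dθ² = -0.060913 m.
a = ω²·d²x/dθ² = (9.9)²·(-0.060913) = -5.97 m/s²;  |a| = 5.97 m/s².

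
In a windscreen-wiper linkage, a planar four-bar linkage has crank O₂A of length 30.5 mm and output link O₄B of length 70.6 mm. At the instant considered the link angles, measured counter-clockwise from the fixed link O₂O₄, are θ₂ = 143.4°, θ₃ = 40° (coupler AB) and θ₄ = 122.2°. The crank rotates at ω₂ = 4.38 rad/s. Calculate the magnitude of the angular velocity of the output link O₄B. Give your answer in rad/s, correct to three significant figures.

ω₂ = 4.38 rad/s
Differentiating the loop-closure r₂e^{iθ₂}+r₃e^{iθ₃}=r₁+r₄e^{iθ₄} gives r₂ω₂e^{iθ₂}+r₃ω₃e^{iθ₃}=r₄ω₄e^{iθ₄}.
Eliminating the other unknown: ω₄ = r₂ω₂ sin(θ₂−θ₃) / [r₄ sin(θ₄−θ₃)].
Numerator sine = +0.97278; denominator sine = +0.99075.
Result = 0.0305·4.38·(+0.97278) / (0.0706·(+0.99075)) = +1.8579 rad/s; magnitude 1.8579 rad/s.

1.86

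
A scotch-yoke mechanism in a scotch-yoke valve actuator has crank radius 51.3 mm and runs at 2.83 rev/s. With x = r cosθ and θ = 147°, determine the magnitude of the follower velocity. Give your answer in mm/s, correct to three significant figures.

497

ω = 17.78 rad/s (from 2.83 rev/s).
x = r cosθ ⇒ ẋ = −rω sinθ.
|v| = rω|sinθ| = 0.0513·17.78·|sin 147°| = 0.49681 m/s = 496.81 mm/s.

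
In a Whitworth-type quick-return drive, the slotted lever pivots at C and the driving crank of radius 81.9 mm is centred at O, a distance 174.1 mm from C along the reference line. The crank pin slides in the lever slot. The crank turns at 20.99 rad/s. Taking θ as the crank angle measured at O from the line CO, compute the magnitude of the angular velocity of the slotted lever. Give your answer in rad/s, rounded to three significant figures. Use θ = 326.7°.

6.42

ω = 20.99 rad/s
Crank pin A relative to C: A = (d + r cosθ, r sinθ); lever angle φ = atan2(r sinθ, d + r cosθ).
Differentiating tanφ: φ̇ = rω(d cosθ + r)/(d² + r² + 2dr cosθ).
d² + r² + 2dr cosθ = |CA|² = 0.0608536 m²;  d cosθ + r = +0.22741 m.
|ω_lever| = |0.0819·20.99·+0.22741| / 0.0608536 = 6.4243 rad/s.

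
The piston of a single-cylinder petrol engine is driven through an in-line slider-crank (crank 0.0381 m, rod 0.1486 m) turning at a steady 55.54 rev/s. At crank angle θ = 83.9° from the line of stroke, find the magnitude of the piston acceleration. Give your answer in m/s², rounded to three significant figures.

ω = 2π·55.5 = 349 rad/s
x(θ) = r cosθ + √(L² − r² sin²θ); with ω constant, a = ω²·d²x/dθ².
d²x/dθ² = −r cosθ − r²(cos2θ)/√u − r⁴ sin²2θ/(4u^{3/2}),  u = L² − r² sin²θ = 0.0206467 m².
Substituting r = 0.0381 m, L = 0.1486 m, θ = 83.9°: d²x/dθ² = +0.0058176 m.
a = ω²·d²x/dθ² = (349)²·(+0.0058176) = +708.47 m/s²;  |a| = 708.47 m/s².

708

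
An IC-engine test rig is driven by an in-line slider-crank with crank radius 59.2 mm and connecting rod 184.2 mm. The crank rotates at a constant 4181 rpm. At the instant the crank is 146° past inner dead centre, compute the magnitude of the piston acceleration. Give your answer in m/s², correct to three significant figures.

ω = 2π·4181/60 = 437.8 rad/s
x(θ) = r cosθ + √(L² − r² sin²θ); with ω constant, a = ω²·d²x/dθ².
d²x/dθ² = −r cosθ − r²(cos2θ)/√u − r⁴ sin²2θ/(4u^{3/2}),  u = L² − r² sin²θ = 0.0328338 m².
Substituting r = 0.0592 m, L = 0.1842 m, θ = 146°: d²x/dθ² = +0.04139 m.
a = ω²·d²x/dθ² = (437.8)²·(+0.04139) = +7934.4 m/s²;  |a| = 7934.4 m/s².

7930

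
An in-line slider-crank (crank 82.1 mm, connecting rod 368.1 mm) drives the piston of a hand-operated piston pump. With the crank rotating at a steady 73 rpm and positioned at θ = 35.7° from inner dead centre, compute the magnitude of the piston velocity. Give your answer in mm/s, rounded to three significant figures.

ω = 2π·73/60 = 7.645 rad/s
For an in-line slider-crank, x = r cosθ + √(L² − r² sin²θ), so v = −rω sinθ·[1 + r cosθ/√(L² − r² sin²θ)].
With r = 0.0821 m, L = 0.3681 m, θ = 35.7°: √(L² − r² sin²θ) = 0.36497 m.
v = −0.0821·7.645·0.58354·[1 + 0.0821·0.81208/0.36497] = -0.43314 m/s.
|v| = 0.43314 m/s = 433.14 mm/s.

433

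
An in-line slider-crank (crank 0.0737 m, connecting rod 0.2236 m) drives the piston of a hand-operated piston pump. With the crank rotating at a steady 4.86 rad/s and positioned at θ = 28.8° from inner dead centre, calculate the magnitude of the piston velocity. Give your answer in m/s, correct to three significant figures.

0.223

ω = 4.86 rad/s
For an in-line slider-crank, x = r cosθ + √(L² − r² sin²θ), so v = −rω sinθ·[1 + r cosθ/√(L² − r² sin²θ)].
With r = 0.0737 m, L = 0.2236 m, θ = 28.8°: √(L² − r² sin²θ) = 0.22076 m.
v = −0.0737·4.86·0.48175·[1 + 0.0737·0.87631/0.22076] = -0.22304 m/s.
|v| = 0.22304 m/s.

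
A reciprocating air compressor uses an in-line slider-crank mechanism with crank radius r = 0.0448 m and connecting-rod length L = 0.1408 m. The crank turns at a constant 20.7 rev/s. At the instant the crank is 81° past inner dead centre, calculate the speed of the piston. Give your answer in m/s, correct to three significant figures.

ω = 2π·20.7 = 130.1 rad/s
For an in-line slider-crank, x = r cosθ + √(L² − r² sin²θ), so v = −rω sinθ·[1 + r cosθ/√(L² − r² sin²θ)].
With r = 0.0448 m, L = 0.1408 m, θ = 81°: √(L² − r² sin²θ) = 0.13367 m.
v = −0.0448·130.1·0.98769·[1 + 0.0448·0.15643/0.13367] = -6.0568 m/s.
|v| = 6.0568 m/s.

6.06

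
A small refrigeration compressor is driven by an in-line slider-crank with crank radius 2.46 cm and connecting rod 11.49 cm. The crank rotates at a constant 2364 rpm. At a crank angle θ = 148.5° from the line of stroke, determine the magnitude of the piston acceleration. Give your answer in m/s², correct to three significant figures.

ω = 2π·2364/60 = 247.6 rad/s
x(θ) = r cosθ + √(L² − r² sin²θ); with ω constant, a = ω²·d²x/dθ².
d²x/dθ² = −r cosθ − r²(cos2θ)/√u − r⁴ sin²2θ/(4u^{3/2}),  u = L² − r² sin²θ = 0.0130368 m².
Substituting r = 0.0246 m, L = 0.1149 m, θ = 148.5°: d²x/dθ² = +0.01852 m.
a = ω²·d²x/dθ² = (247.6)²·(+0.01852) = +1135 m/s²;  |a| = 1135 m/s².

1130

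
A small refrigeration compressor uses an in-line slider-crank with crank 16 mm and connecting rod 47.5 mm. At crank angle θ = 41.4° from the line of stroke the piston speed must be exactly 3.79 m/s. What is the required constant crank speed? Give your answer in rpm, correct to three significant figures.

2720

For an in-line slider-crank, |v_piston| = rω|sinθ|·[1 + r cosθ/√(L² − r² sin²θ)].
With r = 0.016 m, L = 0.0475 m, θ = 41.4°: the bracketed kinematic factor |dx/dθ| = 0.013323 m.
ω = v/|dx/dθ| = 3.79/0.013323 = 284.46 rad/s.
N = 60ω/(2π) = 2716.4 rpm.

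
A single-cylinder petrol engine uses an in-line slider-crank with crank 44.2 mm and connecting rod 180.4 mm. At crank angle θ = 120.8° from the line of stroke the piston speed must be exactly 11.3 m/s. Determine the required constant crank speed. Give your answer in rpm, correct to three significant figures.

For an in-line slider-crank, |v_piston| = rω|sinθ|·[1 + r cosθ/√(L² − r² sin²θ)].
With r = 0.0442 m, L = 0.1804 m, θ = 120.8°: the bracketed kinematic factor |dx/dθ| = 0.033094 m.
ω = v/|dx/dθ| = 11.3/0.033094 = 341.45 rad/s.
N = 60ω/(2π) = 3260.6 rpm.

3260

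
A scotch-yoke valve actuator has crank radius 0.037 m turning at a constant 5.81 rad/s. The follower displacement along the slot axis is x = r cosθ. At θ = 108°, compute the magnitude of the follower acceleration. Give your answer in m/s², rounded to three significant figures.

0.386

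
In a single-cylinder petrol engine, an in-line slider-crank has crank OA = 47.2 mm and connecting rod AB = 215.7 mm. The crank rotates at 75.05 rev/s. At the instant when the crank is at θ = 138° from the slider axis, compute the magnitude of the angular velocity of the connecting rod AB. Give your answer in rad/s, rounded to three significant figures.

77.5

ω = 471.6 rad/s (converted from 75.05 rev/s).
The rod makes angle φ with the slider axis where L sinφ = r sinθ; differentiating, L cosφ·φ̇ = r ω cosθ.
L cosφ = √(L² − r² sin²θ) = 0.21338 m.
|ω_rod| = r ω |cosθ| / √(L² − r² sin²θ) = 0.0472·471.6·0.74314/0.21338 = 77.518 rad/s.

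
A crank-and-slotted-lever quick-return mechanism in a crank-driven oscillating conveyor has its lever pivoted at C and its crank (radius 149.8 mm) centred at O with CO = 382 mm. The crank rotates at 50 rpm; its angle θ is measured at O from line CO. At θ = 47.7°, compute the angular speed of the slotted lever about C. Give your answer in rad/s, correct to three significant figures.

1.30

ω = 5.236 rad/s (from 50 rpm).
Crank pin A relative to C: A = (d + r cosθ, r sinθ); lever angle φ = atan2(r sinθ, d + r cosθ).
Differentiating tanφ: φ̇ = rω(d cosθ + r)/(d² + r² + 2dr cosθ).
d² + r² + 2dr cosθ = |CA|² = 0.245388 m²;  d cosθ + r = +0.40689 m.
|ω_lever| = |0.1498·5.236·+0.40689| / 0.245388 = 1.3006 rad/s.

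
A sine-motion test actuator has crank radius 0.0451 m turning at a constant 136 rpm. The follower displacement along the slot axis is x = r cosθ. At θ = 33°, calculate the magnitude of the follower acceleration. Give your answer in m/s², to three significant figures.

ω = 14.24 rad/s (from 136 rpm).
x = r cosθ ⇒ ẍ = −rω² cosθ (ω constant).
|a| = rω²|cosθ| = 0.0451·(14.24)²·|cos 33°| = 7.6719 m/s².

7.67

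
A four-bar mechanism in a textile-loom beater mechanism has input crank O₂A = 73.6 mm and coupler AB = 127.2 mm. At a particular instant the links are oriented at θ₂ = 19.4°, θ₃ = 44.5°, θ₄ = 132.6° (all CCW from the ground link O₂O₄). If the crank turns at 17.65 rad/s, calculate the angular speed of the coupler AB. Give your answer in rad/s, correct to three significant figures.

9.39

ω₂ = 17.65 rad/s
Differentiating the loop-closure r₂e^{iθ₂}+r₃e^{iθ₃}=r₁+r₄e^{iθ₄} gives r₂ω₂e^{iθ₂}+r₃ω₃e^{iθ₃}=r₄ω₄e^{iθ₄}.
Eliminating the other unknown: ω₃ = r₂ω₂ sin(θ₄−θ₂) / [r₃ sin(θ₃−θ₄)].
Numerator sine = +0.91914; denominator sine = -0.99945.
Result = 0.0736·17.65·(+0.91914) / (0.1272·(-0.99945)) = -9.3919 rad/s; magnitude 9.3919 rad/s.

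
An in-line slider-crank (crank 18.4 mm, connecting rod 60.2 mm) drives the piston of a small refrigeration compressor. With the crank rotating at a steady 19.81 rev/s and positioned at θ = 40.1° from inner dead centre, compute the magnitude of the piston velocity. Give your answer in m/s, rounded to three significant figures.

1.83

ω = 2π·19.8 = 124.5 rad/s
For an in-line slider-crank, x = r cosθ + √(L² − r² sin²θ), so v = −rω sinθ·[1 + r cosθ/√(L² − r² sin²θ)].
With r = 0.0184 m, L = 0.0602 m, θ = 40.1°: √(L² − r² sin²θ) = 0.059022 m.
v = −0.0184·124.5·0.64412·[1 + 0.0184·0.76492/0.059022] = -1.827 m/s.
|v| = 1.827 m/s.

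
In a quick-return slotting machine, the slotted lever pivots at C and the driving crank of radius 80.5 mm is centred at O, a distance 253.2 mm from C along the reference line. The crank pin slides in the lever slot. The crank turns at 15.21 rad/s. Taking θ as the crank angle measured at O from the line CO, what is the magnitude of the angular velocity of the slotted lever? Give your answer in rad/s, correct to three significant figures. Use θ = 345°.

3.62

ω = 15.21 rad/s
Crank pin A relative to C: A = (d + r cosθ, r sinθ); lever angle φ = atan2(r sinθ, d + r cosθ).
Differentiating tanφ: φ̇ = rω(d cosθ + r)/(d² + r² + 2dr cosθ).
d² + r² + 2dr cosθ = |CA|² = 0.109967 m²;  d cosθ + r = +0.32507 m.
|ω_lever| = |0.0805·15.21·+0.32507| / 0.109967 = 3.6195 rad/s.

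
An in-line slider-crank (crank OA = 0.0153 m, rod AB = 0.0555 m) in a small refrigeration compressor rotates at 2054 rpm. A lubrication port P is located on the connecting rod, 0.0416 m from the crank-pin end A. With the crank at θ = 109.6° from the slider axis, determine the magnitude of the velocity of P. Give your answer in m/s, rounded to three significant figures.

ω = 215.1 rad/s.  Crank-pin speed |V_A| = rω = 3.2909 m/s, perpendicular to OA.
Rod angle: sinφ = −(r/L) sinθ ⇒ φ = -15.052°; ω_rod = −rω cosθ/√(L²−r²sin²θ) = +20.598 rad/s.
V_P = V_A + ω_rod × AP, with AP = 0.0416 m along the rod.
Components: V_Px = −rω sinθ − a·ω_rod·sinφ = -2.8777 m/s;  V_Py = rω cosθ + a·ω_rod·cosφ = -0.27649 m/s.
|V_P| = √(V_Px² + V_Py²) = 2.891 m/s.

2.89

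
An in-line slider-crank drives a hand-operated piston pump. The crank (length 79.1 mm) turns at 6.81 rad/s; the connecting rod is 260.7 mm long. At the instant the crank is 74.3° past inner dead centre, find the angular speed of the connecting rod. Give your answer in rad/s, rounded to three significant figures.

0.585

ω = 6.81 rad/s
The rod makes angle φ with the slider axis where L sinφ = r sinθ; differentiating, L cosφ·φ̇ = r ω cosθ.
L cosφ = √(L² − r² sin²θ) = 0.24933 m.
|ω_rod| = r ω |cosθ| / √(L² − r² sin²θ) = 0.0791·6.81·0.27060/0.24933 = 0.58462 rad/s.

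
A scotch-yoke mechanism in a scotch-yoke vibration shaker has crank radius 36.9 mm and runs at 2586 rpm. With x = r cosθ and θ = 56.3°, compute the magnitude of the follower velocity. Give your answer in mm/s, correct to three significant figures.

ω = 270.8 rad/s (from 2586 rpm).
x = r cosθ ⇒ ẋ = −rω sinθ.
|v| = rω|sinθ| = 0.0369·270.8·|sin 56.3°| = 8.3135 m/s = 8313.5 mm/s.

8310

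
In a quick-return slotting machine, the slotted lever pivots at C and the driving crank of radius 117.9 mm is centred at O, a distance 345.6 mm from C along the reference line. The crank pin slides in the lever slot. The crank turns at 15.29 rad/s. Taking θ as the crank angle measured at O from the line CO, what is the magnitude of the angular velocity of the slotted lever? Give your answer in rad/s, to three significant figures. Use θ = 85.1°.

ω = 15.29 rad/s
Crank pin A relative to C: A = (d + r cosθ, r sinθ); lever angle φ = atan2(r sinθ, d + r cosθ).
Differentiating tanφ: φ̇ = rω(d cosθ + r)/(d² + r² + 2dr cosθ).
d² + r² + 2dr cosθ = |CA|² = 0.140301 m²;  d cosθ + r = +0.14742 m.
|ω_lever| = |0.1179·15.29·+0.14742| / 0.140301 = 1.8942 rad/s.

1.89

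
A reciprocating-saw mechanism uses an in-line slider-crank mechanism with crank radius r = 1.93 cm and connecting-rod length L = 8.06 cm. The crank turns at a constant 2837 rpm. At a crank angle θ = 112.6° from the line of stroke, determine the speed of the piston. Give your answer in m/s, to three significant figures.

4.79

ω = 2π·2837/60 = 297.1 rad/s
For an in-line slider-crank, x = r cosθ + √(L² − r² sin²θ), so v = −rω sinθ·[1 + r cosθ/√(L² − r² sin²θ)].
With r = 0.0193 m, L = 0.0806 m, θ = 112.6°: √(L² − r² sin²θ) = 0.078606 m.
v = −0.0193·297.1·0.92321·[1 + 0.0193·-0.38430/0.078606] = -4.7941 m/s.
|v| = 4.7941 m/s.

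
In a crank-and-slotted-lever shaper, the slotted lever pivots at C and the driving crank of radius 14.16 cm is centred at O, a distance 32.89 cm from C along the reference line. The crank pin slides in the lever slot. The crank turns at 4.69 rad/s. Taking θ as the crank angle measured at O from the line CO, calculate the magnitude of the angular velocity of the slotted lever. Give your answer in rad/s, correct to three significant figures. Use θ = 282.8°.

0.957

ω = 4.69 rad/s
Crank pin A relative to C: A = (d + r cosθ, r sinθ); lever angle φ = atan2(r sinθ, d + r cosθ).
Differentiating tanφ: φ̇ = rω(d cosθ + r)/(d² + r² + 2dr cosθ).
d² + r² + 2dr cosθ = |CA|² = 0.148862 m²;  d cosθ + r = +0.21447 m.
|ω_lever| = |0.1416·4.69·+0.21447| / 0.148862 = 0.95678 rad/s.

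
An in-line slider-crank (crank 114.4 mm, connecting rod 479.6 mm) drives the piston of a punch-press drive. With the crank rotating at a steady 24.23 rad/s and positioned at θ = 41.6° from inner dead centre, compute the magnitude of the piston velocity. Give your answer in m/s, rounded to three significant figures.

ω = 24.23 rad/s
For an in-line slider-crank, x = r cosθ + √(L² − r² sin²θ), so v = −rω sinθ·[1 + r cosθ/√(L² − r² sin²θ)].
With r = 0.1144 m, L = 0.4796 m, θ = 41.6°: √(L² − r² sin²θ) = 0.47355 m.
v = −0.1144·24.23·0.66393·[1 + 0.1144·0.74780/0.47355] = -2.1728 m/s.
|v| = 2.1728 m/s.

2.17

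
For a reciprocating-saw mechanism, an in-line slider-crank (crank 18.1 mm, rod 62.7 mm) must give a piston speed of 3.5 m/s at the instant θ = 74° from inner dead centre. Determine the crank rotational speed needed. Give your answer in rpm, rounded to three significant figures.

For an in-line slider-crank, |v_piston| = rω|sinθ|·[1 + r cosθ/√(L² − r² sin²θ)].
With r = 0.0181 m, L = 0.0627 m, θ = 74°: the bracketed kinematic factor |dx/dθ| = 0.01884 m.
ω = v/|dx/dθ| = 3.5/0.01884 = 185.78 rad/s.
N = 60ω/(2π) = 1774 rpm.

1770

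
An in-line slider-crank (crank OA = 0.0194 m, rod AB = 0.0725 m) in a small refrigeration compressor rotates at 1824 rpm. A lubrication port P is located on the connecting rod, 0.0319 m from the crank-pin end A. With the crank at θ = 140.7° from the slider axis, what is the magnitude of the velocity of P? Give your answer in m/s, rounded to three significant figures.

2.67

ω = 191 rad/s.  Crank-pin speed |V_A| = rω = 3.7056 m/s, perpendicular to OA.
Rod angle: sinφ = −(r/L) sinθ ⇒ φ = -9.758°; ω_rod = −rω cosθ/√(L²−r²sin²θ) = +40.133 rad/s.
V_P = V_A + ω_rod × AP, with AP = 0.0319 m along the rod.
Components: V_Px = −rω sinθ − a·ω_rod·sinφ = -2.1301 m/s;  V_Py = rω cosθ + a·ω_rod·cosφ = -1.6058 m/s.
|V_P| = √(V_Px² + V_Py²) = 2.6675 m/s.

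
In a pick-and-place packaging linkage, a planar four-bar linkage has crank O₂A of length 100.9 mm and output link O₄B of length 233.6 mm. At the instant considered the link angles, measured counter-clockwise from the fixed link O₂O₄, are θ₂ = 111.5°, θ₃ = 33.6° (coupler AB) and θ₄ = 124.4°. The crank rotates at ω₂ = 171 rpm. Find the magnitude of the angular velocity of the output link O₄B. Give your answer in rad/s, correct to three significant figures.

7.56

ω₂ = 17.91 rad/s (from 171 rpm).
Differentiating the loop-closure r₂e^{iθ₂}+r₃e^{iθ₃}=r₁+r₄e^{iθ₄} gives r₂ω₂e^{iθ₂}+r₃ω₃e^{iθ₃}=r₄ω₄e^{iθ₄}.
Eliminating the other unknown: ω₄ = r₂ω₂ sin(θ₂−θ₃) / [r₄ sin(θ₄−θ₃)].
Numerator sine = +0.97778; denominator sine = +0.99990.
Result = 0.1009·17.91·(+0.97778) / (0.2336·(+0.99990)) = +7.5636 rad/s; magnitude 7.5636 rad/s.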